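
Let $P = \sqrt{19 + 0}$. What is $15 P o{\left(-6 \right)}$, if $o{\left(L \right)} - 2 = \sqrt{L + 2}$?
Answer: $30 \sqrt{19} \left(1 + i\right) \approx 130.77 + 130.77 i$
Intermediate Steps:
$P = \sqrt{19} \approx 4.3589$
$o{\left(L \right)} = 2 + \sqrt{2 + L}$ ($o{\left(L \right)} = 2 + \sqrt{L + 2} = 2 + \sqrt{2 + L}$)
$15 P o{\left(-6 \right)} = 15 \sqrt{19} \left(2 + \sqrt{2 - 6}\right) = 15 \sqrt{19} \left(2 + \sqrt{-4}\right) = 15 \sqrt{19} \left(2 + 2 i\right)$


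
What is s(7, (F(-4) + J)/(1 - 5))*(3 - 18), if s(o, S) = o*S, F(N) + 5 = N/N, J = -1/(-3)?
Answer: -385/4 ≈ -96.250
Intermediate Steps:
J = ⅓ (J = -1*(-⅓) = ⅓ ≈ 0.33333)
F(N) = -4 (F(N) = -5 + N/N = -5 + 1 = -4)
s(o, S) = S*o
s(7, (F(-4) + J)/(1 - 5))*(3 - 18) = (((-4 + ⅓)/(1 - 5))*7)*(3 - 18) = (-11/3/(-4)*7)*(-15) = (-11/3*(-¼)*7)*(-15) = ((11/12)*7)*(-15) = (77/12)*(-15) = -385/4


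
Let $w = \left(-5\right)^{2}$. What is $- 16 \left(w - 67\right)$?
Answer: $672$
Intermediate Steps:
$w = 25$
$- 16 \left(w - 67\right) = - 16 \left(25 - 67\right) = \left(-16\right) \left(-42\right) = 672$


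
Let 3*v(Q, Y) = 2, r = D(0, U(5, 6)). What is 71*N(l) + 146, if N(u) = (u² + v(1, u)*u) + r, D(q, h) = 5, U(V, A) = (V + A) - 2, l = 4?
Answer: 5479/3 ≈ 1826.3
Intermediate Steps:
U(V, A) = -2 + A + V (U(V, A) = (A + V) - 2 = -2 + A + V)
r = 5
v(Q, Y) = ⅔ (v(Q, Y) = (⅓)*2 = ⅔)
N(u) = 5 + u² + 2*u/3 (N(u) = (u² + 2*u/3) + 5 = 5 + u² + 2*u/3)
71*N(l) + 146 = 71*(5 + 4² + (⅔)*4) + 146 = 71*(5 + 16 + 8/3) + 146 = 71*(71/3) + 146 = 5041/3 + 146 = 5479/3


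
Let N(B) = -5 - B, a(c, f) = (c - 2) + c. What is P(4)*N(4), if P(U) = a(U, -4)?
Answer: -54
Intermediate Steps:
a(c, f) = -2 + 2*c (a(c, f) = (-2 + c) + c = -2 + 2*c)
P(U) = -2 + 2*U
P(4)*N(4) = (-2 + 2*4)*(-5 - 1*4) = (-2 + 8)*(-5 - 4) = 6*(-9) = -54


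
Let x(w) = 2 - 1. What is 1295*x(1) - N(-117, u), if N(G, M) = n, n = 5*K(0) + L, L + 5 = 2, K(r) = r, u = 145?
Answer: 1298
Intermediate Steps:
x(w) = 1
L = -3 (L = -5 + 2 = -3)
n = -3 (n = 5*0 - 3 = 0 - 3 = -3)
N(G, M) = -3
1295*x(1) - N(-117, u) = 1295*1 - 1*(-3) = 1295 + 3 = 1298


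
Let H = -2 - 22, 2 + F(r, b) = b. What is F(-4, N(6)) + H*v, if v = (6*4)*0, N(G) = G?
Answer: 4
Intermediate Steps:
F(r, b) = -2 + b
H = -24
v = 0 (v = 24*0 = 0)
F(-4, N(6)) + H*v = (-2 + 6) - 24*0 = 4 + 0 = 4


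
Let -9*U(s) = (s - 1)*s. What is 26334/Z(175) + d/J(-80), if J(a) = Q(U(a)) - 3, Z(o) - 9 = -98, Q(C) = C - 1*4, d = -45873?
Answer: -15062121/64703 ≈ -232.79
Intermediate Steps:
U(s) = -s*(-1 + s)/9 (U(s) = -(s - 1)*s/9 = -(-1 + s)*s/9 = -s*(-1 + s)/9)
Q(C) = -4 + C (Q(C) = C - 4 = -4 + C)
Z(o) = -89 (Z(o) = 9 - 98 = -89)
J(a) = -7 + a*(1 - a)/9 (J(a) = (-4 + a*(1 - a)/9) - 3 = -7 + a*(1 - a)/9)
26334/Z(175) + d/J(-80) = 26334/(-89) - 45873/(-7 - ⅑*(-80)² + (⅑)*(-80)) = 26334*(-1/89) - 45873/(-7 - ⅑*6400 - 80/9) = -26334/89 - 45873/(-7 - 6400/9 - 80/9) = -26334/89 - 45873/(-727) = -26334/89 - 45873*(-1/727) = -26334/89 + 45873/727 = -15062121/64703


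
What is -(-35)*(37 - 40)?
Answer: -105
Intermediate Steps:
-(-35)*(37 - 40) = -(-35)*(-3) = -1*105 = -105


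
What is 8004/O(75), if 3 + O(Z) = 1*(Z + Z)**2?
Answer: 2668/7499 ≈ 0.35578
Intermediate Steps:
O(Z) = -3 + 4*Z**2 (O(Z) = -3 + 1*(Z + Z)**2 = -3 + 1*(2*Z)**2 = -3 + 1*(4*Z**2) = -3 + 4*Z**2)
8004/O(75) = 8004/(-3 + 4*75**2) = 8004/(-3 + 4*5625) = 8004/(-3 + 22500) = 8004/22497 = 8004*(1/22497) = 2668/7499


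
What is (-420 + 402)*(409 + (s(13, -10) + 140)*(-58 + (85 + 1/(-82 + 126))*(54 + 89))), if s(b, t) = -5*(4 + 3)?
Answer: -45753669/2 ≈ -2.2877e+7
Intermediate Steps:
s(b, t) = -35 (s(b, t) = -5*7 = -35)
(-420 + 402)*(409 + (s(13, -10) + 140)*(-58 + (85 + 1/(-82 + 126))*(54 + 89))) = (-420 + 402)*(409 + (-35 + 140)*(-58 + (85 + 1/(-82 + 126))*(54 + 89))) = -18*(409 + 105*(-58 + (85 + 1/44)*143)) = -18*(409 + 105*(-58 + (3741/44)*143)) = -18*(409 + 105*(-58 + 48633/4)) = -18*(409 + 105*(48401/4)) = -18*(409 + 5082105/4) = -18*5083741/4 = -45753669/2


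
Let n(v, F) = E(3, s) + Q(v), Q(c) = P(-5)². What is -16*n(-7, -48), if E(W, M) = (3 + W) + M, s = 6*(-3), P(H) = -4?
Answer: -64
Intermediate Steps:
Q(c) = 16 (Q(c) = (-4)² = 16)
s = -18
E(W, M) = 3 + M + W
n(v, F) = 4 (n(v, F) = (3 - 18 + 3) + 16 = -12 + 16 = 4)
-16*n(-7, -48) = -16*4 = -64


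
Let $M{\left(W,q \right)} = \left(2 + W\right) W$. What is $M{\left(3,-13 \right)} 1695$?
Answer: $25425$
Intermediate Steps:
$M{\left(W,q \right)} = W \left(2 + W\right)$
$M{\left(3,-13 \right)} 1695 = 3 \left(2 + 3\right) 1695 = 3 \cdot 5 \cdot 1695 = 15 \cdot 1695 = 25425$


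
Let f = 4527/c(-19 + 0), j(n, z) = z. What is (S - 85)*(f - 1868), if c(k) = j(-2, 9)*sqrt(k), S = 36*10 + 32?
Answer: -573476 - 154421*I*sqrt(19)/19 ≈ -5.7348e+5 - 35427.0*I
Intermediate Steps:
S = 392 (S = 360 + 32 = 392)
c(k) = 9*sqrt(k)
f = -503*I*sqrt(19)/19 (f = 4527/((9*sqrt(-19 + 0))) = 4527/((9*sqrt(-19))) = 4527/((9*(I*sqrt(19)))) = 4527/((9*I*sqrt(19))) = 4527*(-I*sqrt(19)/171) = -503*I*sqrt(19)/19 ≈ -115.4*I)
(S - 85)*(f - 1868) = (392 - 85)*(-503*I*sqrt(19)/19 - 1868) = 307*(-1868 - 503*I*sqrt(19)/19) = -573476 - 154421*I*sqrt(19)/19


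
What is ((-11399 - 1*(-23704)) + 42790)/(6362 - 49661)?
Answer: -18365/14433 ≈ -1.2724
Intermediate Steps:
((-11399 - 1*(-23704)) + 42790)/(6362 - 49661) = ((-11399 + 23704) + 42790)/(-43299) = (12305 + 42790)*(-1/43299) = 55095*(-1/43299) = -18365/14433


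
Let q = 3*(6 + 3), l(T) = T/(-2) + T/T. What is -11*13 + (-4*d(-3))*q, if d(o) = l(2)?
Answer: -143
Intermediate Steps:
l(T) = 1 - T/2 (l(T) = T*(-1/2) + 1 = -T/2 + 1 = 1 - T/2)
d(o) = 0 (d(o) = 1 - 1/2*2 = 1 - 1 = 0)
q = 27 (q = 3*9 = 27)
-11*13 + (-4*d(-3))*q = -11*13 - 4*0*27 = -143 + 0*27 = -143 + 0 = -143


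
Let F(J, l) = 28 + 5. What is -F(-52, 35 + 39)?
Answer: -33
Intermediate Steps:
F(J, l) = 33
-F(-52, 35 + 39) = -1*33 = -33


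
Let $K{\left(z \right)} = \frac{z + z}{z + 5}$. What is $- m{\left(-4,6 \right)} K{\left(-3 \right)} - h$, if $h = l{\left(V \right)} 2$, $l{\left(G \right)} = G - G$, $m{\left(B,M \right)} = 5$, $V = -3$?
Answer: $15$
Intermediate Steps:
$l{\left(G \right)} = 0$
$K{\left(z \right)} = \frac{2 z}{5 + z}$
$h = 0$ ($h = 0 \cdot 2 = 0$)
$- m{\left(-4,6 \right)} K{\left(-3 \right)} - h = \left(-1\right) 5 \cdot 2 \left(-3\right) \frac{1}{5 - 3} - 0 = - 5 \cdot 2 \left(-3\right) \frac{1}{2} + 0 = \left(-5\right) \left(-3\right) + 0 = 15 + 0 = 15$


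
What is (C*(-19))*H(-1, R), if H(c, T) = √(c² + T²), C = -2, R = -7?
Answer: 190*√2 ≈ 268.70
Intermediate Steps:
H(c, T) = √(T² + c²)
(C*(-19))*H(-1, R) = (-2*(-19))*√((-7)² + (-1)²) = 38*√(49 + 1) = 38*√50 = 38*(5*√2) = 190*√2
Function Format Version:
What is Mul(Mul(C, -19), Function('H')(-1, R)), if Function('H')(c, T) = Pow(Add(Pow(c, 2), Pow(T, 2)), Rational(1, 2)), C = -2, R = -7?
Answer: Mul(190, Pow(2, Rational(1, 2))) ≈ 268.70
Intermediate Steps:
Function('H')(c, T) = Pow(Add(Pow(T, 2), Pow(c, 2)), Rational(1, 2))
Mul(Mul(C, -19), Function('H')(-1, R)) = Mul(Mul(-2, -19), Pow(Add(Pow(-7, 2), Pow(-1, 2)), Rational(1, 2))) = Mul(38, Pow(Add(49, 1), Rational(1, 2))) = Mul(38, Pow(50, Rational(1, 2))) = Mul(38, Mul(5, Pow(2, Rational(1, 2)))) = Mul(190, Pow(2, Rational(1, 2)))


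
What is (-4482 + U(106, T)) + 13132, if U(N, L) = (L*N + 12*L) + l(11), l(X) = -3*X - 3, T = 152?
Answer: 26550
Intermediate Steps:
l(X) = -3 - 3*X
U(N, L) = -36 + 12*L + L*N (U(N, L) = (L*N + 12*L) + (-3 - 3*11) = (12*L + L*N) + (-3 - 33) = (12*L + L*N) - 36 = -36 + 12*L + L*N)
(-4482 + U(106, T)) + 13132 = (-4482 + (-36 + 12*152 + 152*106)) + 13132 = (-4482 + (-36 + 1824 + 16112)) + 13132 = (-4482 + 17900) + 13132 = 13418 + 13132 = 26550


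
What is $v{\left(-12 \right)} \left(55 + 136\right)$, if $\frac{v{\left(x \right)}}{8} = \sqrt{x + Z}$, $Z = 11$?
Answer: $1528 i \approx 1528.0 i$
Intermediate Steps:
$v{\left(x \right)} = 8 \sqrt{11 + x}$ ($v{\left(x \right)} = 8 \sqrt{x + 11} = 8 \sqrt{11 + x}$)
$v{\left(-12 \right)} \left(55 + 136\right) = 8 \sqrt{11 - 12} \left(55 + 136\right) = 8 \sqrt{-1} \cdot 191 = 8 i 191 = 1528 i$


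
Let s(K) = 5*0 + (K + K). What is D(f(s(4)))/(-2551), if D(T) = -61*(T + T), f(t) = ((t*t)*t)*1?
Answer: 62464/2551 ≈ 24.486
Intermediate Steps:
s(K) = 2*K (s(K) = 0 + 2*K = 2*K)
f(t) = t**3 (f(t) = (t**2*t)*1 = t**3*1 = t**3)
D(T) = -122*T
D(f(s(4)))/(-2551) = -122*(2*4)**3/(-2551) = -122*8**3*(-1/2551) = -122*512*(-1/2551) = -62464*(-1/2551) = 62464/2551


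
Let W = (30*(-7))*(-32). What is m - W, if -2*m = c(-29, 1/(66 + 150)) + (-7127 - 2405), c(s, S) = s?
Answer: -3879/2 ≈ -1939.5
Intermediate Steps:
W = 6720 (W = -210*(-32) = 6720)
m = 9561/2 (m = -(-29 + (-7127 - 2405))/2 = -(-29 - 9532)/2 = -½*(-9561) = 9561/2 ≈ 4780.5)
m - W = 9561/2 - 1*6720 = 9561/2 - 6720 = -3879/2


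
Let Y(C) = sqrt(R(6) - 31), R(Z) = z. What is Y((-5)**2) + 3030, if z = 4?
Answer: 3030 + 3*I*sqrt(3) ≈ 3030.0 + 5.1962*I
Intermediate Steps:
R(Z) = 4
Y(C) = 3*I*sqrt(3) (Y(C) = sqrt(4 - 31) = sqrt(-27) = 3*I*sqrt(3))
Y((-5)**2) + 3030 = 3*I*sqrt(3) + 3030 = 3030 + 3*I*sqrt(3)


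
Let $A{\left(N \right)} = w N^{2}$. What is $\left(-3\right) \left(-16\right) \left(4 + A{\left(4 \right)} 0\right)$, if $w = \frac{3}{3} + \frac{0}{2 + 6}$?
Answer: $192$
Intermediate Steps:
$w = 1$ ($w = 3 \cdot \frac{1}{3} + \frac{0}{8} = 1 + 0 \cdot \frac{1}{8} = 1 + 0 = 1$)
$A{\left(N \right)} = N^{2}$ ($A{\left(N \right)} = 1 N^{2} = N^{2}$)
$\left(-3\right) \left(-16\right) \left(4 + A{\left(4 \right)} 0\right) = \left(-3\right) \left(-16\right) \left(4 + 4^{2} \cdot 0\right) = 48 \left(4 + 16 \cdot 0\right) = 48 \left(4 + 0\right) = 48 \cdot 4 = 192$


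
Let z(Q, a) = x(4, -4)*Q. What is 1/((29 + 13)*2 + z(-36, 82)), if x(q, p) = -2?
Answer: 1/156 ≈ 0.0064103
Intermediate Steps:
z(Q, a) = -2*Q
1/((29 + 13)*2 + z(-36, 82)) = 1/((29 + 13)*2 - 2*(-36)) = 1/(42*2 + 72) = 1/(84 + 72) = 1/156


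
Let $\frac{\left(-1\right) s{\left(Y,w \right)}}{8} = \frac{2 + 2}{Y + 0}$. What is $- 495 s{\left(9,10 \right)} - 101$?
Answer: $1659$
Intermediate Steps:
$s{\left(Y,w \right)} = - \frac{32}{Y}$ ($s{\left(Y,w \right)} = - 8 \frac{2 + 2}{Y + 0} = - 8 \frac{4}{Y} = - \frac{32}{Y}$)
$- 495 s{\left(9,10 \right)} - 101 = - 495 \left(- \frac{32}{9}\right) - 101 = - 495 \left(\left(-32\right) \frac{1}{9}\right) - 101 = \left(-495\right) \left(- \frac{32}{9}\right) - 101 = 1760 - 101 = 1659$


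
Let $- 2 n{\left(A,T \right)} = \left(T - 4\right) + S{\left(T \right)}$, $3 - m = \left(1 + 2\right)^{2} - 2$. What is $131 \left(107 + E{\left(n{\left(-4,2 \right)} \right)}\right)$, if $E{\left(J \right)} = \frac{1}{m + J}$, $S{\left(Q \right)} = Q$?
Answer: $\frac{55937}{4} \approx 13984.0$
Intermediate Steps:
$m = -4$ ($m = 3 - \left(\left(1 + 2\right)^{2} - 2\right) = 3 - \left(3^{2} - 2\right) = 3 - \left(9 - 2\right) = 3 - 7 = -4$)
$n{\left(A,T \right)} = 2 - T$ ($n{\left(A,T \right)} = - \frac{\left(T - 4\right) + T}{2} = - \frac{\left(-4 + T\right) + T}{2} = - \frac{-4 + 2 T}{2} = 2 - T$)
$E{\left(J \right)} = \frac{1}{-4 + J}$
$131 \left(107 + E{\left(n{\left(-4,2 \right)} \right)}\right) = 131 \left(107 + \frac{1}{-4 + \left(2 - 2\right)}\right) = 131 \left(107 + \frac{1}{-4 + 0}\right) = 131 \left(107 + \frac{1}{-4}\right) = 131 \left(107 - \frac{1}{4}\right) = 131 \cdot \frac{427}{4} = \frac{55937}{4}$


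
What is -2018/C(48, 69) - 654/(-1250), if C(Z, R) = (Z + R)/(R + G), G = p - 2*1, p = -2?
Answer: -6303307/5625 ≈ -1120.6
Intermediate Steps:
G = -4 (G = -2 - 2*1 = -2 - 2 = -4)
C(Z, R) = (R + Z)/(-4 + R) (C(Z, R) = (Z + R)/(R - 4) = (R + Z)/(-4 + R))
-2018/C(48, 69) - 654/(-1250) = -2018*(-4 + 69)/(69 + 48) - 654/(-1250) = -2018/(117/65) - 654*(-1/1250) = -2018/((1/65)*117) + 327/625 = -2018/9/5 + 327/625 = -2018*5/9 + 327/625 = -10090/9 + 327/625 = -6303307/5625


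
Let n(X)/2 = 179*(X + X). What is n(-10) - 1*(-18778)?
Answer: 11618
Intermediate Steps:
n(X) = 716*X (n(X) = 2*(179*(X + X)) = 2*(179*(2*X)) = 2*(358*X) = 716*X)
n(-10) - 1*(-18778) = 716*(-10) - 1*(-18778) = -7160 + 18778 = 11618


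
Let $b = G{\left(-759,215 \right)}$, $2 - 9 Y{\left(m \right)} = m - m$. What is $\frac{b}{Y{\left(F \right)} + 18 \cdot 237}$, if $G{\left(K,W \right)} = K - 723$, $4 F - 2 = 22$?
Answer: $- \frac{6669}{19198} \approx -0.34738$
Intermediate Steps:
$F = 6$ ($F = \frac{1}{2} + \frac{1}{4} \cdot 22 = \frac{1}{2} + \frac{11}{2} = 6$)
$Y{\left(m \right)} = \frac{2}{9}$ ($Y{\left(m \right)} = \frac{2}{9} - \frac{m - m}{9} = \frac{2}{9} - 0 = \frac{2}{9} + 0 = \frac{2}{9}$)
$G{\left(K,W \right)} = -723 + K$
$b = -1482$ ($b = -723 - 759 = -1482$)
$\frac{b}{Y{\left(F \right)} + 18 \cdot 237} = - \frac{1482}{\frac{2}{9} + 18 \cdot 237} = - \frac{1482}{\frac{2}{9} + 4266} = - \frac{1482}{\frac{38396}{9}} = \left(-1482\right) \frac{9}{38396} = - \frac{6669}{19198}$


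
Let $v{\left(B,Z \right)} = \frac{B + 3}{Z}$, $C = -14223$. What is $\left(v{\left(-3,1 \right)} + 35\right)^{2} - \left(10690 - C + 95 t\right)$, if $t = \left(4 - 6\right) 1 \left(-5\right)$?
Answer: $-24638$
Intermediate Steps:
$t = 10$ ($t = \left(-2\right) \left(-5\right) = 10$)
$v{\left(B,Z \right)} = \frac{3 + B}{Z}$
$\left(v{\left(-3,1 \right)} + 35\right)^{2} - \left(10690 - C + 95 t\right) = \left(\frac{3 - 3}{1} + 35\right)^{2} - 25863 = \left(1 \cdot 0 + 35\right)^{2} - 25863 = \left(0 + 35\right)^{2} - 25863 = 35^{2} - 25863 = 1225 - 25863 = -24638$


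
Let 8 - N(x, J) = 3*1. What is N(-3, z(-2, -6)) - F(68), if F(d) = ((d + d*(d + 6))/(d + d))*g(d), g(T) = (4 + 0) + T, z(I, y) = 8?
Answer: -2695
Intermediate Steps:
g(T) = 4 + T
F(d) = (4 + d)*(d + d*(6 + d))/(2*d) (F(d) = ((d + d*(d + 6))/(d + d))*(4 + d) = ((d + d*(6 + d))/((2*d)))*(4 + d) = ((d + d*(6 + d))*(1/(2*d)))*(4 + d) = ((d + d*(6 + d))/(2*d))*(4 + d) = (4 + d)*(d + d*(6 + d))/(2*d))
N(x, J) = 5 (N(x, J) = 8 - 3 = 5)
N(-3, z(-2, -6)) - F(68) = 5 - (4 + 68)*(7 + 68)/2 = 5 - 72*75/2 = 5 - 1*2700 = 5 - 2700 = -2695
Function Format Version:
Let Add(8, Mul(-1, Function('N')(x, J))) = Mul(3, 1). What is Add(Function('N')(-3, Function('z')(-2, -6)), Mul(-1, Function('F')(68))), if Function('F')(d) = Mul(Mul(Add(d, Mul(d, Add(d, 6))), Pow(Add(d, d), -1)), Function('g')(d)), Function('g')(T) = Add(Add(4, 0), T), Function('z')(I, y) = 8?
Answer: -2695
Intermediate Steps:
Function('g')(T) = Add(4, T)
Function('F')(d) = Mul(Rational(1, 2), Pow(d, -1), Add(4, d), Add(d, Mul(d, Add(6, d)))) (Function('F')(d) = Mul(Mul(Add(d, Mul(d, Add(d, 6))), Pow(Add(d, d), -1)), Add(4, d)) = Mul(Mul(Add(d, Mul(d, Add(6, d))), Pow(Mul(2, d), -1)), Add(4, d)) = Mul(Mul(Add(d, Mul(d, Add(6, d))), Mul(Rational(1, 2), Pow(d, -1))), Add(4, d)) = Mul(Mul(Rational(1, 2), Pow(d, -1), Add(d, Mul(d, Add(6, d)))), Add(4, d)) = Mul(Rational(1, 2), Pow(d, -1), Add(4, d), Add(d, Mul(d, Add(6, d)))))
Function('N')(x, J) = 5 (Function('N')(x, J) = Add(8, Mul(-1, Mul(3, 1))) = Add(8, Mul(-1, 3)) = Add(8, -3) = 5)
Add(Function('N')(-3, Function('z')(-2, -6)), Mul(-1, Function('F')(68))) = Add(5, Mul(-1, Mul(Rational(1, 2), Add(4, 68), Add(7, 68)))) = Add(5, Mul(-1, Mul(Rational(1, 2), 72, 75))) = Add(5, Mul(-1, 2700)) = Add(5, -2700) = -2695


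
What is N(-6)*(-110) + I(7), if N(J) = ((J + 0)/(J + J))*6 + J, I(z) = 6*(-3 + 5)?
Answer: 342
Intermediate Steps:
I(z) = 12 (I(z) = 6*2 = 12)
N(J) = 3 + J (N(J) = (J/((2*J)))*6 + J = (J*(1/(2*J)))*6 + J = (½)*6 + J = 3 + J)
N(-6)*(-110) + I(7) = (3 - 6)*(-110) + 12 = -3*(-110) + 12 = 330 + 12 = 342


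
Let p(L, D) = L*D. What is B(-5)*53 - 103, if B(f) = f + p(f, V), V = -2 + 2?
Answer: -368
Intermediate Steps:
V = 0
p(L, D) = D*L
B(f) = f (B(f) = f + 0*f = f + 0 = f)
B(-5)*53 - 103 = -5*53 - 103 = -265 - 103 = -368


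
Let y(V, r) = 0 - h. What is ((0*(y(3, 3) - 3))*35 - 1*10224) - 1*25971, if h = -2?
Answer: -36195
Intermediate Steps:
y(V, r) = 2 (y(V, r) = 0 - 1*(-2) = 0 + 2 = 2)
((0*(y(3, 3) - 3))*35 - 1*10224) - 1*25971 = ((0*(2 - 3))*35 - 1*10224) - 1*25971 = ((0*(-1))*35 - 10224) - 25971 = (0*35 - 10224) - 25971 = (0 - 10224) - 25971 = -10224 - 25971 = -36195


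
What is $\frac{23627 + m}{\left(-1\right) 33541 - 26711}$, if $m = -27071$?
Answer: $\frac{287}{5021} \approx 0.05716$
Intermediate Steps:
$\frac{23627 + m}{\left(-1\right) 33541 - 26711} = \frac{23627 - 27071}{\left(-1\right) 33541 - 26711} = - \frac{3444}{-33541 - 26711} = - \frac{3444}{-60252} = \left(-3444\right) \left(- \frac{1}{60252}\right) = \frac{287}{5021}$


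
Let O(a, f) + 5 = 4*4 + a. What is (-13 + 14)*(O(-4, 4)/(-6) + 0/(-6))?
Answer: -7/6 ≈ -1.1667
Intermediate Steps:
O(a, f) = 11 + a (O(a, f) = -5 + (4*4 + a) = -5 + (16 + a) = 11 + a)
(-13 + 14)*(O(-4, 4)/(-6) + 0/(-6)) = (-13 + 14)*((11 - 4)/(-6) + 0/(-6)) = 1*(7*(-⅙) + 0*(-⅙)) = 1*(-7/6 + 0) = 1*(-7/6) = -7/6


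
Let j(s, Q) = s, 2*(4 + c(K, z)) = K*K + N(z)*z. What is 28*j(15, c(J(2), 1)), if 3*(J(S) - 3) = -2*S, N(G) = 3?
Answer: 420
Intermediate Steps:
J(S) = 3 - 2*S/3 (J(S) = 3 + (-2*S)/3 = 3 - 2*S/3)
c(K, z) = -4 + K²/2 + 3*z/2 (c(K, z) = -4 + (K*K + 3*z)/2 = -4 + (K² + 3*z)/2 = -4 + (K²/2 + 3*z/2) = -4 + K²/2 + 3*z/2)
28*j(15, c(J(2), 1)) = 28*15 = 420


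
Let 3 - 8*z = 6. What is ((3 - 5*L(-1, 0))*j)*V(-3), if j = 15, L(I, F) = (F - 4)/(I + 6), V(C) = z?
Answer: -315/8 ≈ -39.375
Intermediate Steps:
z = -3/8 (z = 3/8 - ⅛*6 = 3/8 - ¾ = -3/8 ≈ -0.37500)
V(C) = -3/8
L(I, F) = (-4 + F)/(6 + I)
((3 - 5*L(-1, 0))*j)*V(-3) = ((3 - 5*(-4 + 0)/(6 - 1))*15)*(-3/8) = ((3 - 5*(-4)/5)*15)*(-3/8) = ((3 - (-4))*15)*(-3/8) = ((3 - 5*(-⅘))*15)*(-3/8) = ((3 + 4)*15)*(-3/8) = (7*15)*(-3/8) = 105*(-3/8) = -315/8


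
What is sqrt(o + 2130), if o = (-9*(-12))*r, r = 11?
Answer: sqrt(3318) ≈ 57.602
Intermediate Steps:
o = 1188 (o = -9*(-12)*11 = 108*11 = 1188)
sqrt(o + 2130) = sqrt(1188 + 2130) = sqrt(3318)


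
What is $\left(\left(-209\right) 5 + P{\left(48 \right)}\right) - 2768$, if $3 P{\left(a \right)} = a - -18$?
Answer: $-3791$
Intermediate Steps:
$P{\left(a \right)} = 6 + \frac{a}{3}$ ($P{\left(a \right)} = \frac{a - -18}{3} = \frac{a + 18}{3} = \frac{18 + a}{3} = 6 + \frac{a}{3}$)
$\left(\left(-209\right) 5 + P{\left(48 \right)}\right) - 2768 = \left(\left(-209\right) 5 + \left(6 + \frac{1}{3} \cdot 48\right)\right) - 2768 = \left(-1045 + \left(6 + 16\right)\right) - 2768 = \left(-1045 + 22\right) - 2768 = -1023 - 2768 = -3791$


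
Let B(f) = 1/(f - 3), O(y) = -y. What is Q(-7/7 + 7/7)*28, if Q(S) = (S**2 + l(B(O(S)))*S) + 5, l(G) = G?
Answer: 140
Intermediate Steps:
B(f) = 1/(-3 + f)
Q(S) = 5 + S**2 + S/(-3 - S) (Q(S) = (S**2 + S/(-3 - S)) + 5 = 5 + S**2 + S/(-3 - S))
Q(-7/7 + 7/7)*28 = ((-(-7/7 + 7/7) + (3 + (-7/7 + 7/7))*(5 + (-7/7 + 7/7)**2))/(3 + (-7/7 + 7/7)))*28 = ((-(-7*1/7 + 7*(1/7)) + (3 + (-7*1/7 + 7*(1/7)))*(5 + (-7*1/7 + 7*(1/7))**2))/(3 + (-7*1/7 + 7*(1/7))))*28 = ((-(-1 + 1) + (3 + (-1 + 1))*(5 + (-1 + 1)**2))/(3 + (-1 + 1)))*28 = ((-1*0 + (3 + 0)*(5 + 0**2))/(3 + 0))*28 = ((0 + 3*(5 + 0))/3)*28 = ((0 + 3*5)/3)*28 = ((0 + 15)/3)*28 = ((1/3)*15)*28 = 5*28 = 140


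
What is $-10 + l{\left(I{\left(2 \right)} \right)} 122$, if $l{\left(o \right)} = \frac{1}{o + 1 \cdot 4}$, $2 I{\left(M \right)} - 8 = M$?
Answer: $\frac{32}{9} \approx 3.5556$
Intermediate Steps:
$I{\left(M \right)} = 4 + \frac{M}{2}$
$l{\left(o \right)} = \frac{1}{4 + o}$ ($l{\left(o \right)} = \frac{1}{o + 4} = \frac{1}{4 + o}$)
$-10 + l{\left(I{\left(2 \right)} \right)} 122 = -10 + \frac{1}{4 + \left(4 + \frac{1}{2} \cdot 2\right)} 122 = -10 + \frac{1}{4 + \left(4 + 1\right)} 122 = -10 + \frac{1}{4 + 5} \cdot 122 = -10 + \frac{1}{9} \cdot 122 = -10 + \frac{122}{9} = \frac{32}{9}$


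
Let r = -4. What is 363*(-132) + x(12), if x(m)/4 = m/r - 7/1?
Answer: -47956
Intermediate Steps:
x(m) = -28 - m (x(m) = 4*(m/(-4) - 7/1) = 4*(m*(-1/4) - 7*1) = 4*(-m/4 - 7) = 4*(-7 - m/4) = -28 - m)
363*(-132) + x(12) = 363*(-132) + (-28 - 1*12) = -47916 + (-28 - 12) = -47916 - 40 = -47956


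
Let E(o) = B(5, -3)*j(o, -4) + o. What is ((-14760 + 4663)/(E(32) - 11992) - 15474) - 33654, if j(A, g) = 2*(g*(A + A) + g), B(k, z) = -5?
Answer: -459827983/9360 ≈ -49127.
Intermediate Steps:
j(A, g) = 2*g + 4*A*g (j(A, g) = 2*(g*(2*A) + g) = 2*(2*A*g + g) = 2*(g + 2*A*g) = 2*g + 4*A*g)
E(o) = 40 + 81*o (E(o) = -10*(-4)*(1 + 2*o) + o = -5*(-8 - 16*o) + o = (40 + 80*o) + o = 40 + 81*o)
((-14760 + 4663)/(E(32) - 11992) - 15474) - 33654 = ((-14760 + 4663)/((40 + 81*32) - 11992) - 15474) - 33654 = (-10097/((40 + 2592) - 11992) - 15474) - 33654 = (-10097/(2632 - 11992) - 15474) - 33654 = (-10097/(-9360) - 15474) - 33654 = (-10097*(-1/9360) - 15474) - 33654 = (10097/9360 - 15474) - 33654 = -144826543/9360 - 33654 = -459827983/9360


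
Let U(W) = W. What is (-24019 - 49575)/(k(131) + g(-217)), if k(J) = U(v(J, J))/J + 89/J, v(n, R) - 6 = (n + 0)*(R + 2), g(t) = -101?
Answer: -9640814/4287 ≈ -2248.8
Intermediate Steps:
v(n, R) = 6 + n*(2 + R) (v(n, R) = 6 + (n + 0)*(R + 2) = 6 + n*(2 + R))
k(J) = 89/J + (6 + J² + 2*J)/J (k(J) = (6 + 2*J + J*J)/J + 89/J = (6 + 2*J + J²)/J + 89/J = (6 + J² + 2*J)/J + 89/J = 89/J + (6 + J² + 2*J)/J)
(-24019 - 49575)/(k(131) + g(-217)) = (-24019 - 49575)/((2 + 131 + 95/131) - 101) = -73594/((2 + 131 + 95*(1/131)) - 101) = -73594/((2 + 131 + 95/131) - 101) = -73594/(17518/131 - 101) = -73594/4287/131 = -73594*131/4287 = -9640814/4287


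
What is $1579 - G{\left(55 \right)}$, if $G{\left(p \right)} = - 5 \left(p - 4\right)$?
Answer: $1834$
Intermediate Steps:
$G{\left(p \right)} = 20 - 5 p$ ($G{\left(p \right)} = - 5 \left(-4 + p\right) = 20 - 5 p$)
$1579 - G{\left(55 \right)} = 1579 - \left(20 - 275\right) = 1579 - -255 = 1579 + 255 = 1834$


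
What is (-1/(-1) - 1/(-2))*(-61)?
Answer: -183/2 ≈ -91.500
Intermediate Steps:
(-1/(-1) - 1/(-2))*(-61) = (-1*(-1) - 1*(-1/2))*(-61) = (1 + 1/2)*(-61) = (3/2)*(-61) = -183/2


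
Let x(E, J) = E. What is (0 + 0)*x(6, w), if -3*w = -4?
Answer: 0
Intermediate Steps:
w = 4/3 (w = -⅓*(-4) = 4/3 ≈ 1.3333)
(0 + 0)*x(6, w) = (0 + 0)*6 = 0*6 = 0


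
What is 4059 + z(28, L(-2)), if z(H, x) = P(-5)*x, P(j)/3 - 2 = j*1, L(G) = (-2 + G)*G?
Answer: 3987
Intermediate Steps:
L(G) = G*(-2 + G)
P(j) = 6 + 3*j (P(j) = 6 + 3*(j*1) = 6 + 3*j)
z(H, x) = -9*x (z(H, x) = (6 + 3*(-5))*x = (6 - 15)*x = -9*x)
4059 + z(28, L(-2)) = 4059 - (-18)*(-2 - 2) = 4059 - (-18)*(-4) = 4059 - 9*8 = 4059 - 72 = 3987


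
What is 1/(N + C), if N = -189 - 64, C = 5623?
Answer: 1/5370 ≈ 0.00018622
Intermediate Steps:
N = -253
1/(N + C) = 1/(-253 + 5623) = 1/5370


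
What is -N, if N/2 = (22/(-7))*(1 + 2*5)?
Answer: 484/7 ≈ 69.143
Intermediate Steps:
N = -484/7 (N = 2*((22/(-7))*(1 + 2*5)) = 2*((22*(-⅐))*(1 + 10)) = 2*(-22/7*11) = 2*(-242/7) = -484/7 ≈ -69.143)
-N = -1*(-484/7) = 484/7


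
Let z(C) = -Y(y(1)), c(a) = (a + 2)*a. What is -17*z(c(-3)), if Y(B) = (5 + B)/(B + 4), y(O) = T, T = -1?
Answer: 68/3 ≈ 22.667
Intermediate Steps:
y(O) = -1
c(a) = a*(2 + a) (c(a) = (2 + a)*a = a*(2 + a))
Y(B) = (5 + B)/(4 + B)
z(C) = -4/3 (z(C) = -(5 - 1)/(4 - 1) = -4/3)
-17*z(c(-3)) = -17*(-4/3) = 68/3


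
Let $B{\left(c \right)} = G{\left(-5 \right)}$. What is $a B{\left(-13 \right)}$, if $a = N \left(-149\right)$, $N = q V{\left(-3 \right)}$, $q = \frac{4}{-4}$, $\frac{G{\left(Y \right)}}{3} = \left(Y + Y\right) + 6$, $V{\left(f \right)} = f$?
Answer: $5364$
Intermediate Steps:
$G{\left(Y \right)} = 18 + 6 Y$ ($G{\left(Y \right)} = 3 \left(\left(Y + Y\right) + 6\right) = 3 \left(2 Y + 6\right) = 3 \left(6 + 2 Y\right) = 18 + 6 Y$)
$q = -1$ ($q = 4 \left(- \frac{1}{4}\right) = -1$)
$N = 3$ ($N = \left(-1\right) \left(-3\right) = 3$)
$B{\left(c \right)} = -12$ ($B{\left(c \right)} = 18 + 6 \left(-5\right) = 18 - 30 = -12$)
$a = -447$ ($a = 3 \left(-149\right) = -447$)
$a B{\left(-13 \right)} = \left(-447\right) \left(-12\right) = 5364$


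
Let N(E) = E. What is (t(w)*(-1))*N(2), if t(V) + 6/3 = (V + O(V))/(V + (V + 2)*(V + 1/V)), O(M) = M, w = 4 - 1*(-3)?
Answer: 1800/499 ≈ 3.6072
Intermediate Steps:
w = 7 (w = 4 + 3 = 7)
t(V) = -2 + 2*V/(V + (2 + V)*(V + 1/V)) (t(V) = -2 + (V + V)/(V + (V + 2)*(V + 1/V)) = -2 + (2*V)/(V + (2 + V)*(V + 1/V)) = -2 + 2*V/(V + (2 + V)*(V + 1/V)))
(t(w)*(-1))*N(2) = ((2*(-2 - 1*7 - 1*7**3 - 2*7**2)/(2 + 7 + 7**3 + 3*7**2))*(-1))*2 = ((2*(-2 - 7 - 1*343 - 2*49)/(2 + 7 + 343 + 3*49))*(-1))*2 = ((2*(-2 - 7 - 343 - 98)/(2 + 7 + 343 + 147))*(-1))*2 = ((2*(-450)/499)*(-1))*2 = ((2*(1/499)*(-450))*(-1))*2 = -900/499*(-1)*2 = (900/499)*2 = 1800/499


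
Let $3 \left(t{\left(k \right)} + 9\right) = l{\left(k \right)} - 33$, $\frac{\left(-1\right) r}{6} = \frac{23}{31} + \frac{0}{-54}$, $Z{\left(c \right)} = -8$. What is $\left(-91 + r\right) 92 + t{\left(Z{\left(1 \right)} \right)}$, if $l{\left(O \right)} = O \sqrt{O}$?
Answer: $- \frac{272848}{31} - \frac{16 i \sqrt{2}}{3} \approx -8801.5 - 7.5425 i$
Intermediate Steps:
$l{\left(O \right)} = O^{\frac{3}{2}}$
$r = - \frac{138}{31}$ ($r = - 6 \left(\frac{23}{31} + \frac{0}{-54}\right) = - 6 \left(23 \cdot \frac{1}{31} + 0 \left(- \frac{1}{54}\right)\right) = - 6 \left(\frac{23}{31} + 0\right) = \left(-6\right) \frac{23}{31} = - \frac{138}{31} \approx -4.4516$)
$t{\left(k \right)} = -20 + \frac{k^{\frac{3}{2}}}{3}$ ($t{\left(k \right)} = -9 + \frac{k^{\frac{3}{2}} - 33}{3} = -9 + \frac{-33 + k^{\frac{3}{2}}}{3} = -9 + \left(-11 + \frac{k^{\frac{3}{2}}}{3}\right) = -20 + \frac{k^{\frac{3}{2}}}{3}$)
$\left(-91 + r\right) 92 + t{\left(Z{\left(1 \right)} \right)} = \left(-91 - \frac{138}{31}\right) 92 - \left(20 - \frac{\left(-8\right)^{\frac{3}{2}}}{3}\right) = \left(- \frac{2959}{31}\right) 92 - \left(20 - \frac{\left(-16\right) i \sqrt{2}}{3}\right) = - \frac{272228}{31} - \left(20 + \frac{16 i \sqrt{2}}{3}\right) = - \frac{272848}{31} - \frac{16 i \sqrt{2}}{3}$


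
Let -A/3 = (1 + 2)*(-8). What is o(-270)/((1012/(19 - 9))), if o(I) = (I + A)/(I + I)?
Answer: 1/276 ≈ 0.0036232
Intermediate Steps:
A = 72 (A = -3*(1 + 2)*(-8) = -9*(-8) = -3*(-24) = 72)
o(I) = (72 + I)/(2*I) (o(I) = (I + 72)/(I + I) = (72 + I)/((2*I)) = (72 + I)*(1/(2*I)) = (72 + I)/(2*I))
o(-270)/((1012/(19 - 9))) = ((1/2)*(72 - 270)/(-270))/((1012/(19 - 9))) = ((1/2)*(-1/270)*(-198))/((1012/10)) = 11/(30*(((1/10)*1012))) = 11/(30*(506/5)) = (11/30)*(5/506) = 1/276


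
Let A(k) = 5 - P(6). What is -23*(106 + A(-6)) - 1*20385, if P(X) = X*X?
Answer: -22110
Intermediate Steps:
P(X) = X²
A(k) = -31 (A(k) = 5 - 1*6² = 5 - 1*36 = 5 - 36 = -31)
-23*(106 + A(-6)) - 1*20385 = -23*(106 - 31) - 1*20385 = -23*75 - 20385 = -1725 - 20385 = -22110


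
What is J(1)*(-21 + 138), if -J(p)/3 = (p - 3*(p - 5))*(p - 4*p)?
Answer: 13689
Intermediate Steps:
J(p) = 9*p*(15 - 2*p) (J(p) = -3*(p - 3*(p - 5))*(p - 4*p) = -3*(p - 3*(-5 + p))*(-3*p) = -3*(p + (15 - 3*p))*(-3*p) = -3*(15 - 2*p)*(-3*p) = -(-9)*p*(15 - 2*p) = 9*p*(15 - 2*p))
J(1)*(-21 + 138) = (9*1*(15 - 2*1))*(-21 + 138) = (9*1*(15 - 2))*117 = (9*1*13)*117 = 117*117 = 13689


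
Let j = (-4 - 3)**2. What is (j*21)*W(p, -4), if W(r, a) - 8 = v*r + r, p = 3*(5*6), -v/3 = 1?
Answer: -176988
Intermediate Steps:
v = -3 (v = -3*1 = -3)
p = 90 (p = 3*30 = 90)
W(r, a) = 8 - 2*r (W(r, a) = 8 + (-3*r + r) = 8 - 2*r)
j = 49 (j = (-7)**2 = 49)
(j*21)*W(p, -4) = (49*21)*(8 - 2*90) = 1029*(8 - 180) = 1029*(-172) = -176988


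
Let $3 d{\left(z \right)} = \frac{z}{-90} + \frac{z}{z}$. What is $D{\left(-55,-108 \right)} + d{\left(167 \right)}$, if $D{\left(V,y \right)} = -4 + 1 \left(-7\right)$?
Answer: $- \frac{3047}{270} \approx -11.285$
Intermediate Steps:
$D{\left(V,y \right)} = -11$ ($D{\left(V,y \right)} = -4 - 7 = -11$)
$d{\left(z \right)} = \frac{1}{3} - \frac{z}{270}$ ($d{\left(z \right)} = \frac{\frac{z}{-90} + \frac{z}{z}}{3} = \frac{z \left(- \frac{1}{90}\right) + 1}{3} = \frac{- \frac{z}{90} + 1}{3} = \frac{1 - \frac{z}{90}}{3} = \frac{1}{3} - \frac{z}{270}$)
$D{\left(-55,-108 \right)} + d{\left(167 \right)} = -11 + \left(\frac{1}{3} - \frac{167}{270}\right) = -11 - \frac{77}{270} = - \frac{3047}{270}$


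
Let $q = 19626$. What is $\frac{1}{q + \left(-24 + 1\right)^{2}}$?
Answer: $\frac{1}{20155} \approx 4.9615 \cdot 10^{-5}$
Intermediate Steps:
$\frac{1}{q + \left(-24 + 1\right)^{2}} = \frac{1}{19626 + \left(-24 + 1\right)^{2}} = \frac{1}{19626 + \left(-23\right)^{2}} = \frac{1}{19626 + 529} = \frac{1}{20155}$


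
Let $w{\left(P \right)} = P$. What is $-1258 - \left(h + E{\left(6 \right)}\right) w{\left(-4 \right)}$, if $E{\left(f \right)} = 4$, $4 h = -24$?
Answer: $-1266$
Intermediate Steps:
$h = -6$ ($h = \frac{1}{4} \left(-24\right) = -6$)
$-1258 - \left(h + E{\left(6 \right)}\right) w{\left(-4 \right)} = -1258 - \left(-6 + 4\right) \left(-4\right) = -1258 - \left(-2\right) \left(-4\right) = -1258 - 8 = -1266$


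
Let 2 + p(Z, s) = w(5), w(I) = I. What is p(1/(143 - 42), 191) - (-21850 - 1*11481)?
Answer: 33334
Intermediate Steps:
p(Z, s) = 3 (p(Z, s) = -2 + 5 = 3)
p(1/(143 - 42), 191) - (-21850 - 1*11481) = 3 - (-21850 - 1*11481) = 3 - (-21850 - 11481) = 3 - 1*(-33331) = 3 + 33331 = 33334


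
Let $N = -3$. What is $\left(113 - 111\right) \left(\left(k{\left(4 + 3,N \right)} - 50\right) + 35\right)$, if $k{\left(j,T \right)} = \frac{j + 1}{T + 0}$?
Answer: $- \frac{106}{3} \approx -35.333$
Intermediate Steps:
$k{\left(j,T \right)} = \frac{1 + j}{T}$
$\left(113 - 111\right) \left(\left(k{\left(4 + 3,N \right)} - 50\right) + 35\right) = \left(113 - 111\right) \left(\left(\frac{1 + \left(4 + 3\right)}{-3} - 50\right) + 35\right) = 2 \left(\left(- \frac{1 + 7}{3} - 50\right) + 35\right) = 2 \left(\left(\left(- \frac{1}{3}\right) 8 - 50\right) + 35\right) = 2 \left(\left(- \frac{8}{3} - 50\right) + 35\right) = 2 \left(- \frac{158}{3} + 35\right) = 2 \left(- \frac{53}{3}\right) = - \frac{106}{3}$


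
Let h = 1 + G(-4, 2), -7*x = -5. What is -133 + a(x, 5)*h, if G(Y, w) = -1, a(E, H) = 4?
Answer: -133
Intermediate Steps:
x = 5/7 (x = -⅐*(-5) = 5/7 ≈ 0.71429)
h = 0 (h = 1 - 1 = 0)
-133 + a(x, 5)*h = -133 + 4*0 = -133 + 0 = -133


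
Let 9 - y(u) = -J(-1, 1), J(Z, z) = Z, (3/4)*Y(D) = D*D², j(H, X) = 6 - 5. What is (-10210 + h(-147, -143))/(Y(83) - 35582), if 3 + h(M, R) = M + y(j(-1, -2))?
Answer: -15528/1090201 ≈ -0.014243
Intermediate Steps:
j(H, X) = 1
Y(D) = 4*D³/3 (Y(D) = 4*(D*D²)/3 = 4*D³/3)
y(u) = 8 (y(u) = 9 - (-1)*(-1) = 9 - 1*1 = 9 - 1 = 8)
h(M, R) = 5 + M (h(M, R) = -3 + (M + 8) = -3 + (8 + M) = 5 + M)
(-10210 + h(-147, -143))/(Y(83) - 35582) = (-10210 + (5 - 147))/((4/3)*83³ - 35582) = (-10210 - 142)/((4/3)*571787 - 35582) = -10352/(2287148/3 - 35582) = -10352/2180402/3 = -10352*3/2180402 = -15528/1090201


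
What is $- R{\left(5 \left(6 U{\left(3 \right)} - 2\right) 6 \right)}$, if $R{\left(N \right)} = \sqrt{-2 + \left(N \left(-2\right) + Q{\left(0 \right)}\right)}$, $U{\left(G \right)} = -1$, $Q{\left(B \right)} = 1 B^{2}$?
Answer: $- \sqrt{478} \approx -21.863$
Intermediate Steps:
$Q{\left(B \right)} = B^{2}$
$R{\left(N \right)} = \sqrt{-2 - 2 N}$ ($R{\left(N \right)} = \sqrt{-2 + \left(N \left(-2\right) + 0^{2}\right)} = \sqrt{-2 + \left(- 2 N + 0\right)} = \sqrt{-2 - 2 N}$)
$- R{\left(5 \left(6 U{\left(3 \right)} - 2\right) 6 \right)} = - \sqrt{-2 - 2 \cdot 5 \left(6 \left(-1\right) - 2\right) 6} = - \sqrt{-2 - 2 \cdot 5 \left(-6 - 2\right) 6} = - \sqrt{-2 - 2 \cdot 5 \left(-8\right) 6} = - \sqrt{-2 - 2 \left(\left(-40\right) 6\right)} = - \sqrt{-2 - -480} = - \sqrt{-2 + 480} = - \sqrt{478}$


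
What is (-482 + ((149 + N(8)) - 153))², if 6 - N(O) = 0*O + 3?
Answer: 233289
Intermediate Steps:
N(O) = 3 (N(O) = 6 - (0*O + 3) = 6 - (0 + 3) = 6 - 1*3 = 6 - 3 = 3)
(-482 + ((149 + N(8)) - 153))² = (-482 + ((149 + 3) - 153))² = (-482 + (152 - 153))² = (-482 - 1)² = (-483)² = 233289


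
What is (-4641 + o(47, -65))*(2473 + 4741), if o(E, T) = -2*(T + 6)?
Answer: -32628922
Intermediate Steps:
o(E, T) = -12 - 2*T (o(E, T) = -2*(6 + T) = -12 - 2*T)
(-4641 + o(47, -65))*(2473 + 4741) = (-4641 + (-12 - 2*(-65)))*(2473 + 4741) = (-4641 + (-12 + 130))*7214 = (-4641 + 118)*7214 = -4523*7214 = -32628922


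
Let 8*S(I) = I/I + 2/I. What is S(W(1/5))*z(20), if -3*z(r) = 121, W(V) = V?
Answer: -1331/24 ≈ -55.458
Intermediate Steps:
z(r) = -121/3 (z(r) = -⅓*121 = -121/3)
S(I) = ⅛ + 1/(4*I) (S(I) = (I/I + 2/I)/8 = (1 + 2/I)/8 = ⅛ + 1/(4*I))
S(W(1/5))*z(20) = ((2 + 1/5)/(8*(1/5)))*(-121/3) = ((2 + ⅕)/(8*(⅕)))*(-121/3) = ((⅛)*5*(11/5))*(-121/3) = (11/8)*(-121/3) = -1331/24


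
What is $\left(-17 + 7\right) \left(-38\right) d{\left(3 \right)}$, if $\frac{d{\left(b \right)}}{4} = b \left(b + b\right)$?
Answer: $27360$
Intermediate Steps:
$d{\left(b \right)} = 8 b^{2}$ ($d{\left(b \right)} = 4 b \left(b + b\right) = 4 b 2 b = 4 \cdot 2 b^{2} = 8 b^{2}$)
$\left(-17 + 7\right) \left(-38\right) d{\left(3 \right)} = \left(-17 + 7\right) \left(-38\right) 8 \cdot 3^{2} = \left(-10\right) \left(-38\right) 8 \cdot 9 = 380 \cdot 72 = 27360$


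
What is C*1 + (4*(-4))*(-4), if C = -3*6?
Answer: 46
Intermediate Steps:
C = -18
C*1 + (4*(-4))*(-4) = -18*1 + (4*(-4))*(-4) = -18 - 16*(-4) = -18 + 64 = 46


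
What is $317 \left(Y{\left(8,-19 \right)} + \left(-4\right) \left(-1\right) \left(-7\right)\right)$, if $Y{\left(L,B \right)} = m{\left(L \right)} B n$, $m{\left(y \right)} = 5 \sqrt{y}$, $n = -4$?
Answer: $-8876 + 240920 \sqrt{2} \approx 3.3184 \cdot 10^{5}$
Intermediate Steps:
$Y{\left(L,B \right)} = - 20 B \sqrt{L}$ ($Y{\left(L,B \right)} = 5 \sqrt{L} B \left(-4\right) = 5 B \sqrt{L} \left(-4\right) = - 20 B \sqrt{L}$)
$317 \left(Y{\left(8,-19 \right)} + \left(-4\right) \left(-1\right) \left(-7\right)\right) = 317 \left(\left(-20\right) \left(-19\right) \sqrt{8} + \left(-4\right) \left(-1\right) \left(-7\right)\right) = 317 \left(\left(-20\right) \left(-19\right) 2 \sqrt{2} + 4 \left(-7\right)\right) = 317 \left(760 \sqrt{2} - 28\right) = 317 \left(-28 + 760 \sqrt{2}\right) = -8876 + 240920 \sqrt{2}$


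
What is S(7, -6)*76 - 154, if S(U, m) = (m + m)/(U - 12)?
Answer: 142/5 ≈ 28.400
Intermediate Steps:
S(U, m) = 2*m/(-12 + U) (S(U, m) = (2*m)/(-12 + U) = 2*m/(-12 + U))
S(7, -6)*76 - 154 = (2*(-6)/(-12 + 7))*76 - 154 = (2*(-6)/(-5))*76 - 154 = (2*(-6)*(-⅕))*76 - 154 = (12/5)*76 - 154 = 912/5 - 154 = 142/5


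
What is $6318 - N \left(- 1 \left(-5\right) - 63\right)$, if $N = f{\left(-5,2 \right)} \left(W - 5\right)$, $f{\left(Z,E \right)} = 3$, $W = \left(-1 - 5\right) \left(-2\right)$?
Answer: $7536$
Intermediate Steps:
$W = 12$ ($W = \left(-6\right) \left(-2\right) = 12$)
$N = 21$ ($N = 3 \left(12 - 5\right) = 3 \cdot 7 = 21$)
$6318 - N \left(- 1 \left(-5\right) - 63\right) = 6318 - 21 \left(- 1 \left(-5\right) - 63\right) = 6318 - 21 \left(\left(-1\right) \left(-5\right) - 63\right) = 6318 - 21 \left(5 - 63\right) = 6318 - 21 \left(-58\right) = 6318 - -1218 = 6318 + 1218 = 7536$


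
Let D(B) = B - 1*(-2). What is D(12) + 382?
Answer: 396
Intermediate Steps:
D(B) = 2 + B (D(B) = B + 2 = 2 + B)
D(12) + 382 = (2 + 12) + 382 = 14 + 382 = 396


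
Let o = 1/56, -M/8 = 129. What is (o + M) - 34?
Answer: -59695/56 ≈ -1066.0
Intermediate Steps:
M = -1032 (M = -8*129 = -1032)
o = 1/56 ≈ 0.017857
(o + M) - 34 = (1/56 - 1032) - 34 = -57791/56 - 34 = -59695/56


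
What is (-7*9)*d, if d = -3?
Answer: 189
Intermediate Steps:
(-7*9)*d = -7*9*(-3) = -63*(-3) = 189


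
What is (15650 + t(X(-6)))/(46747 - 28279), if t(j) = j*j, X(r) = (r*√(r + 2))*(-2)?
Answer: 7537/9234 ≈ 0.81622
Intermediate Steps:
X(r) = -2*r*√(2 + r) (X(r) = (r*√(2 + r))*(-2) = -2*r*√(2 + r))
t(j) = j²
(15650 + t(X(-6)))/(46747 - 28279) = (15650 + (-2*(-6)*√(2 - 6))²)/(46747 - 28279) = (15650 + (-2*(-6)*√(-4))²)/18468 = (15650 + (-2*(-6)*2*I)²)*(1/18468) = (15650 + (24*I)²)*(1/18468) = (15650 - 576)*(1/18468) = 15074*(1/18468) = 7537/9234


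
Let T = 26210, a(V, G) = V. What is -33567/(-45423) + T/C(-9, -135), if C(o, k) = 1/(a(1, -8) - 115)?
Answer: -45240388351/15141 ≈ -2.9879e+6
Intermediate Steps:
C(o, k) = -1/114 (C(o, k) = 1/(1 - 115) = 1/(-114) = -1/114)
-33567/(-45423) + T/C(-9, -135) = -33567/(-45423) + 26210/(-1/114) = -33567*(-1/45423) + 26210*(-114) = 11189/15141 - 2987940 = -45240388351/15141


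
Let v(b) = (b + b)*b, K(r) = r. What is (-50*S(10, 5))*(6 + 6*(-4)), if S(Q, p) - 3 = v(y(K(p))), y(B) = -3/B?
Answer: 3348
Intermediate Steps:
v(b) = 2*b² (v(b) = (2*b)*b = 2*b²)
S(Q, p) = 3 + 18/p² (S(Q, p) = 3 + 2*(-3/p)² = 3 + 2*(9/p²) = 3 + 18/p²)
(-50*S(10, 5))*(6 + 6*(-4)) = (-50*(3 + 18/5²))*(6 + 6*(-4)) = (-50*(3 + 18*(1/25)))*(6 - 24) = -50*(3 + 18/25)*(-18) = -50*93/25*(-18) = -186*(-18) = 3348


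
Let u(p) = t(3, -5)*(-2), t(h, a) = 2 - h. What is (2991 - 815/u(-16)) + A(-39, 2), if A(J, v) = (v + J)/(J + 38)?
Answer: 5241/2 ≈ 2620.5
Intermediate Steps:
A(J, v) = (J + v)/(38 + J)
u(p) = 2 (u(p) = (2 - 1*3)*(-2) = (2 - 3)*(-2) = -1*(-2) = 2)
(2991 - 815/u(-16)) + A(-39, 2) = (2991 - 815/2) + (-39 + 2)/(38 - 39) = (2991 - 815*½) - 37/(-1) = (2991 - 815/2) - 1*(-37) = 5167/2 + 37 = 5241/2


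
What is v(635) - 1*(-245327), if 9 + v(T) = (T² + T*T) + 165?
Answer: 1051933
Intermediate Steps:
v(T) = 156 + 2*T² (v(T) = -9 + ((T² + T*T) + 165) = -9 + ((T² + T²) + 165) = -9 + (2*T² + 165) = -9 + (165 + 2*T²) = 156 + 2*T²)
v(635) - 1*(-245327) = (156 + 2*635²) - 1*(-245327) = (156 + 2*403225) + 245327 = (156 + 806450) + 245327 = 806606 + 245327 = 1051933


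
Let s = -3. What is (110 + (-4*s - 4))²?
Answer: 13924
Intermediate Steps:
(110 + (-4*s - 4))² = (110 + (-4*(-3) - 4))² = (110 + (12 - 4))² = (110 + 8)² = 118² = 13924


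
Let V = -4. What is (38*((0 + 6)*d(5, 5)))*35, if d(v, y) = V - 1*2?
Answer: -47880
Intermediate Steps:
d(v, y) = -6 (d(v, y) = -4 - 1*2 = -4 - 2 = -6)
(38*((0 + 6)*d(5, 5)))*35 = (38*((0 + 6)*(-6)))*35 = (38*(6*(-6)))*35 = (38*(-36))*35 = -1368*35 = -47880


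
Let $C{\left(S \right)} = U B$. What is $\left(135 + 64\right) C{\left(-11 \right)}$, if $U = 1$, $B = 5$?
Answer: $995$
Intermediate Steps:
$C{\left(S \right)} = 5$ ($C{\left(S \right)} = 1 \cdot 5 = 5$)
$\left(135 + 64\right) C{\left(-11 \right)} = \left(135 + 64\right) 5 = 199 \cdot 5 = 995$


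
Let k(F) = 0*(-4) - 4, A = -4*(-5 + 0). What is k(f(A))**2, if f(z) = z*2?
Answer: 16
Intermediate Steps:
A = 20 (A = -4*(-5) = 20)
f(z) = 2*z
k(F) = -4 (k(F) = 0 - 4 = -4)
k(f(A))**2 = (-4)**2 = 16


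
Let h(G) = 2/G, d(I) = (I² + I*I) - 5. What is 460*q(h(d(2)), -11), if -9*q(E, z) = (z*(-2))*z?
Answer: 111320/9 ≈ 12369.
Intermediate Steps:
d(I) = -5 + 2*I² (d(I) = (I² + I²) - 5 = 2*I² - 5 = -5 + 2*I²)
q(E, z) = 2*z²/9 (q(E, z) = -z*(-2)*z/9 = -(-2*z)*z/9 = -(-2)*z²/9 = 2*z²/9)
460*q(h(d(2)), -11) = 460*((2/9)*(-11)²) = 460*((2/9)*121) = 460*(242/9) = 111320/9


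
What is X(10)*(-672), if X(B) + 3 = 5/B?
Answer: 1680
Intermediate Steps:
X(B) = -3 + 5/B
X(10)*(-672) = (-3 + 5/10)*(-672) = (-3 + 5*(1/10))*(-672) = (-3 + 1/2)*(-672) = -5/2*(-672) = 1680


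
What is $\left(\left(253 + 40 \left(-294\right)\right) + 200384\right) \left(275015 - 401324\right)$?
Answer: $-23856864993$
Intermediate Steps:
$\left(\left(253 + 40 \left(-294\right)\right) + 200384\right) \left(275015 - 401324\right) = \left(\left(253 - 11760\right) + 200384\right) \left(-126309\right) = \left(-11507 + 200384\right) \left(-126309\right) = 188877 \left(-126309\right) = -23856864993$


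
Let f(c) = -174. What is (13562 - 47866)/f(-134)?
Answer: 17152/87 ≈ 197.15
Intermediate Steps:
(13562 - 47866)/f(-134) = (13562 - 47866)/(-174) = -34304*(-1/174) = 17152/87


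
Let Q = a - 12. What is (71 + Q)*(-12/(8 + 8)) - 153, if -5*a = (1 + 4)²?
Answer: -387/2 ≈ -193.50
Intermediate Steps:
a = -5 (a = -(1 + 4)²/5 = -⅕*5² = -⅕*25 = -5)
Q = -17 (Q = -5 - 12 = -17)
(71 + Q)*(-12/(8 + 8)) - 153 = (71 - 17)*(-12/(8 + 8)) - 153 = 54*(-12/16) - 153 = 54*(-12*1/16) - 153 = 54*(-¾) - 153 = -81/2 - 153 = -387/2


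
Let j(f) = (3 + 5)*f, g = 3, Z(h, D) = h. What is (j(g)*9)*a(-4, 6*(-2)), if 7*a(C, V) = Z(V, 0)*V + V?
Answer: 28512/7 ≈ 4073.1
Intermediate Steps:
j(f) = 8*f
a(C, V) = V/7 + V²/7 (a(C, V) = (V*V + V)/7 = (V² + V)/7 = (V + V²)/7 = V/7 + V²/7)
(j(g)*9)*a(-4, 6*(-2)) = ((8*3)*9)*((6*(-2))*(1 + 6*(-2))/7) = (24*9)*((⅐)*(-12)*(1 - 12)) = 216*((⅐)*(-12)*(-11)) = 216*(132/7) = 28512/7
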